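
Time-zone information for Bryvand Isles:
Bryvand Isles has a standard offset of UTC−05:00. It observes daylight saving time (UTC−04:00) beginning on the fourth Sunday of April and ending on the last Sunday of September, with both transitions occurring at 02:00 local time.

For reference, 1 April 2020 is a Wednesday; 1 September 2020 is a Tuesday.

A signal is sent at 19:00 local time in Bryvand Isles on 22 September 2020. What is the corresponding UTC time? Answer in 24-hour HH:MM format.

23:00

1 April 2020 is a Wednesday, so the first Sunday is April 5 and the fourth is April 26.
1 September 2020 is a Tuesday, so Sundays fall on 6, 13, 20, 27; the last is September 27.
22 September 2020 falls between 26 April and 27 September, so daylight saving is in effect and Bryvand Isles is at UTC−04:00.
19:00 local + 4h = 23:00 UTC.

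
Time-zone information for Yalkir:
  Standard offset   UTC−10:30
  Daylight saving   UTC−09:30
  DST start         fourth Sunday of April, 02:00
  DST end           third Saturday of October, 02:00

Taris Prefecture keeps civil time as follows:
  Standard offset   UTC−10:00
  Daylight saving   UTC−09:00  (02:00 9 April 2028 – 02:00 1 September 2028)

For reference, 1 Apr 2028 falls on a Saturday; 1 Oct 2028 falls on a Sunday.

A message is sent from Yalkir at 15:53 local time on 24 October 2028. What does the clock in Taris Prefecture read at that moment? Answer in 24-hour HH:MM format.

16:23

1 April 2028 is a Saturday, so the first Sunday is April 2 and the fourth is April 23.
1 October 2028 is a Sunday, so the first Saturday is October 7 and the third is October 21.
24 October 2028 is outside the daylight-saving period (23 April – 21 October), so Yalkir is on standard time, UTC−10:30.
15:53 Yalkir + 10h30m = 02:23 UTC (rolling into the next day, 25 October 2028).
At the standard offset (UTC−10:00), 02:23 UTC − 10h = 16:23 Taris Prefecture standard time (rolling into the previous day, 24 October 2028).
The standard-time date in Taris Prefecture, 24 October 2028, does not fall between 9 April and 1 September, so daylight saving is not in effect and Taris Prefecture is at UTC−10:00.
02:23 UTC − 10h = 16:23 Taris Prefecture (rolling into the previous day, 24 October 2028).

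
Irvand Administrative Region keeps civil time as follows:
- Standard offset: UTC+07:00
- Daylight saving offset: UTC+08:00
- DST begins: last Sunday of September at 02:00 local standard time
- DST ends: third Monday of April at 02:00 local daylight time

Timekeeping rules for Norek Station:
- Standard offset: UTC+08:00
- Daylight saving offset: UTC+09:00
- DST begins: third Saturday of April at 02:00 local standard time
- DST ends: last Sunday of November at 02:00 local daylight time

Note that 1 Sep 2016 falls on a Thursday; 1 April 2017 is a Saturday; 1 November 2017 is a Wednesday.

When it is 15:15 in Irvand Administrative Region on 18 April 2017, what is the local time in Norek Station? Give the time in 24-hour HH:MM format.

1 September 2016 is a Thursday, so Sundays fall on 4, 11, 18, 25; the last is September 25.
1 April 2017 is a Saturday, so the first Monday is April 3 and the third is April 17.
18 April 2017 is outside the daylight-saving period (25 September 2016 – 17 April 2017), so Irvand Administrative Region is on standard time, UTC+07:00.
15:15 Irvand Administrative Region − 7h = 08:15 UTC.
1 April 2017 is a Saturday, so the first Saturday is April 1 and the third is April 15.
1 November 2017 is a Wednesday, so Sundays fall on 5, 12, 19, 26; the last is November 26.
At the standard offset (UTC+08:00), 08:15 UTC + 8h = 16:15 Norek Station standard time.
The standard-time date in Norek Station, 18 April 2017, lies within the daylight-saving period (15 April – 26 November), so Norek Station is on daylight time, UTC+09:00.
08:15 UTC + 9h = 17:15 Norek Station.

17:15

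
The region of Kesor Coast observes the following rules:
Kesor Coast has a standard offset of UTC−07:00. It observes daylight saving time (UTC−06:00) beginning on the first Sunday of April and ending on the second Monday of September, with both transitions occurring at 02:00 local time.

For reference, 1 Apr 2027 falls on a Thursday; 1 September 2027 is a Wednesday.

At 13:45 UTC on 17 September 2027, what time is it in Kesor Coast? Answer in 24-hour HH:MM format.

06:45

1 April 2027 is a Thursday, so the first Sunday is April 4.
1 September 2027 is a Wednesday, so the first Monday is September 6 and the second is September 13.
At the standard offset (UTC−07:00), 13:45 UTC − 7h = 06:45 Kesor Coast standard time.
Daylight saving runs 4 April – 13 September; the standard-time date in Kesor Coast, 17 September 2027, is outside that window, so Kesor Coast is on standard time at UTC−07:00.
13:45 UTC − 7h = 06:45 local.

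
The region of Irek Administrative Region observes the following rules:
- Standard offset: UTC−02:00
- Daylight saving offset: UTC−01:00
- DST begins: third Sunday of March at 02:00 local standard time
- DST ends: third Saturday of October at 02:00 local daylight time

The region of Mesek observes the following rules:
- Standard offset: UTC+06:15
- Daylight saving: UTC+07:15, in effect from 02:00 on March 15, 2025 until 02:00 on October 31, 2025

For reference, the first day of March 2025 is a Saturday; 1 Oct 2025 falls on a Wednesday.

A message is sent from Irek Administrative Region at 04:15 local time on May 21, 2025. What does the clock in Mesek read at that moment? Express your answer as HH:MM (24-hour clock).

12:30

1 March 2025 is a Saturday, so the first Sunday is March 2 and the third is March 16.
1 October 2025 is a Wednesday, so the first Saturday is October 4 and the third is October 18.
May 21, 2025 lies within the daylight-saving period (16 March – 18 October), so Irek Administrative Region is on daylight time, UTC−01:00.
04:15 Irek Administrative Region + 1h = 05:15 UTC.
At the standard offset (UTC+06:15), 05:15 UTC + 6h15m = 11:30 Mesek standard time.
The standard-time date in Mesek, May 21, 2025, falls between 15 March and 31 October, so daylight saving is in effect and Mesek is at UTC+07:15.
05:15 UTC + 7h15m = 12:30 Mesek.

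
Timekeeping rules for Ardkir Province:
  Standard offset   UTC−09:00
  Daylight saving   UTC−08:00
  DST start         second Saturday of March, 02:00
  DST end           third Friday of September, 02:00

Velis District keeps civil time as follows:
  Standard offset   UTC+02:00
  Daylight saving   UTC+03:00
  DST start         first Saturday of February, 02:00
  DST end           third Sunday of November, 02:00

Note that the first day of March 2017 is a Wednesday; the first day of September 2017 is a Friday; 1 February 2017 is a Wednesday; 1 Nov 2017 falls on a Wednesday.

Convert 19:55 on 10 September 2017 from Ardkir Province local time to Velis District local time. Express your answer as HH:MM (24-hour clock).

06:55

1 March 2017 is a Wednesday, so the first Saturday is March 4 and the second is March 11.
1 September 2017 is a Friday, so the first Friday is September 1 and the third is September 15.
10 September 2017 falls between 11 March and 15 September, so daylight saving is in effect and Ardkir Province is at UTC−08:00.
19:55 Ardkir Province + 8h = 03:55 UTC (rolling into the next day, 11 September 2017).
1 February 2017 is a Wednesday, so the first Saturday is February 4.
1 November 2017 is a Wednesday, so the first Sunday is November 5 and the third is November 19.
At the standard offset (UTC+02:00), 03:55 UTC + 2h = 05:55 Velis District standard time.
The standard-time date in Velis District, 11 September 2017, lies within the daylight-saving period (4 February – 19 November), so Velis District is on daylight time, UTC+03:00.
03:55 UTC + 3h = 06:55 Velis District.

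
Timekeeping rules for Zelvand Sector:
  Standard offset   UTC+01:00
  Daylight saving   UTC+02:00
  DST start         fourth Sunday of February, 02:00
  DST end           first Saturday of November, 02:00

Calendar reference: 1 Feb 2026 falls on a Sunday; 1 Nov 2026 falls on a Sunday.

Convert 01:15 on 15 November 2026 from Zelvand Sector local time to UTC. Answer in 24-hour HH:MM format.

1 February 2026 is a Sunday, so the first Sunday is February 1 and the fourth is February 22.
1 November 2026 is a Sunday, so the first Saturday is November 7.
15 November 2026 does not fall between 22 February and 7 November, so daylight saving is not in effect and Zelvand Sector is at UTC+01:00.
01:15 local − 1h = 00:15 UTC.

00:15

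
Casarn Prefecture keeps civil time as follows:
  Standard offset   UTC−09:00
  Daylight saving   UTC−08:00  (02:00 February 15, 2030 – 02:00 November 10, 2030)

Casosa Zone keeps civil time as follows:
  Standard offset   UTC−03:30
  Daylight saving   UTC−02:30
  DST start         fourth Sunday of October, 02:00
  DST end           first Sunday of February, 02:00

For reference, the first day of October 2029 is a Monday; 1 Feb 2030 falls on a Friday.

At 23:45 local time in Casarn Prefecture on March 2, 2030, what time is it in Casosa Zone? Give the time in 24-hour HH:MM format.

04:15

March 2, 2030 lies within the daylight-saving period (15 February – 10 November), so Casarn Prefecture is on daylight time, UTC−08:00.
23:45 Casarn Prefecture + 8h = 07:45 UTC (rolling into the next day, 3 March 2030).
1 October 2029 is a Monday, so the first Sunday is October 7 and the fourth is October 28.
1 February 2030 is a Friday, so the first Sunday is February 3.
At the standard offset (UTC−03:30), 07:45 UTC − 3h30m = 04:15 Casosa Zone standard time.
Daylight saving runs 28 October 2029 – 3 February 2030; the standard-time date in Casosa Zone, March 3, 2030, is outside that window, so Casosa Zone is on standard time at UTC−03:30.
07:45 UTC − 3h30m = 04:15 Casosa Zone.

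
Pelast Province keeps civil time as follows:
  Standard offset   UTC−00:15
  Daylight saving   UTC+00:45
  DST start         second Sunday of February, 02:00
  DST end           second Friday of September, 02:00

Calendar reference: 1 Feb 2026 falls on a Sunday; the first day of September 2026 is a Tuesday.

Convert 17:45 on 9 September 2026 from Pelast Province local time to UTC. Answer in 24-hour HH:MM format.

17:00

1 February 2026 is a Sunday, so the first Sunday is February 1 and the second is February 8.
1 September 2026 is a Tuesday, so the first Friday is September 4 and the second is September 11.
9 September 2026 falls between 8 February and 11 September, so daylight saving is in effect and Pelast Province is at UTC+00:45.
17:45 local − 0h45m = 17:00 UTC.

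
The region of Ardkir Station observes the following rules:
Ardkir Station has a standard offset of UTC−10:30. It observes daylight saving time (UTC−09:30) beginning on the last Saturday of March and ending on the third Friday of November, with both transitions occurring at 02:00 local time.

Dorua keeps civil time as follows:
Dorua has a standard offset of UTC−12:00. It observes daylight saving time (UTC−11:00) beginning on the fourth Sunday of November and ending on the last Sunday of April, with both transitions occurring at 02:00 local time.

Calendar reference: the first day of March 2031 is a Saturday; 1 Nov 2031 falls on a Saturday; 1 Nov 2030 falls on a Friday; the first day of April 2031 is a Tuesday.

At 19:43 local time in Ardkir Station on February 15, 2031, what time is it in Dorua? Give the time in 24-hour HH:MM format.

1 March 2031 is a Saturday, so Saturdays fall on 1, 8, 15, 22, 29; the last is March 29.
1 November 2031 is a Saturday, so the first Friday is November 7 and the third is November 21.
February 15, 2031 does not fall between 29 March and 21 November, so daylight saving is not in effect and Ardkir Station is at UTC−10:30.
19:43 Ardkir Station + 10h30m = 06:13 UTC (rolling into the next day, 16 February 2031).
1 November 2030 is a Friday, so the first Sunday is November 3 and the fourth is November 24.
1 April 2031 is a Tuesday, so Sundays fall on 6, 13, 20, 27; the last is April 27.
At the standard offset (UTC−12:00), 06:13 UTC − 12h = 18:13 Dorua standard time (rolling into the previous day, 15 February 2031).
The standard-time date in Dorua, February 15, 2031, falls between 24 November 2030 and 27 April 2031, so daylight saving is in effect and Dorua is at UTC−11:00.
06:13 UTC − 11h = 19:13 Dorua (rolling into the previous day, 15 February 2031).

19:13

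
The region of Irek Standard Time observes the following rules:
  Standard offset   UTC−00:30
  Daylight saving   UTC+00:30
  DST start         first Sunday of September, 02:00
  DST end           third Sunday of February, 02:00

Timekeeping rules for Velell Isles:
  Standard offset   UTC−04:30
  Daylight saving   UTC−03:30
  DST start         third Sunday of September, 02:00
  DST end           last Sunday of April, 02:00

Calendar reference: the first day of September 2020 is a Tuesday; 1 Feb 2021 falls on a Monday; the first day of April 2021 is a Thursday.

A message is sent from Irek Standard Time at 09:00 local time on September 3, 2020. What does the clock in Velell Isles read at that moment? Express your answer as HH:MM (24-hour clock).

1 September 2020 is a Tuesday, so the first Sunday is September 6.
1 February 2021 is a Monday, so the first Sunday is February 7 and the third is February 21.
Daylight saving runs 6 September 2020 – 21 February 2021; September 3, 2020 is outside that window, so Irek Standard Time is on standard time at UTC−00:30.
09:00 Irek Standard Time + 0h30m = 09:30 UTC.
1 September 2020 is a Tuesday, so the first Sunday is September 6 and the third is September 20.
1 April 2021 is a Thursday, so Sundays fall on 4, 11, 18, 25; the last is April 25.
At the standard offset (UTC−04:30), 09:30 UTC − 4h30m = 05:00 Velell Isles standard time.
Daylight saving runs 20 September 2020 – 25 April 2021; the standard-time date in Velell Isles, September 3, 2020, is outside that window, so Velell Isles is on standard time at UTC−04:30.
09:30 UTC − 4h30m = 05:00 Velell Isles.

05:00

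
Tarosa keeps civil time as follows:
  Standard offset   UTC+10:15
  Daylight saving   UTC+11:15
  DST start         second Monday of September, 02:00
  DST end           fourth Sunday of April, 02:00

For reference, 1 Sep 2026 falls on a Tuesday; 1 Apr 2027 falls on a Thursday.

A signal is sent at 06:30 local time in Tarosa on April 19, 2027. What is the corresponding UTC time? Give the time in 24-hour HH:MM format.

19:15

1 September 2026 is a Tuesday, so the first Monday is September 7 and the second is September 14.
1 April 2027 is a Thursday, so the first Sunday is April 4 and the fourth is April 25.
April 19, 2027 lies within the daylight-saving period (14 September 2026 – 25 April 2027), so Tarosa is on daylight time, UTC+11:15.
06:30 local − 11h15m = 19:15 UTC (rolling into the previous day, 18 April 2027).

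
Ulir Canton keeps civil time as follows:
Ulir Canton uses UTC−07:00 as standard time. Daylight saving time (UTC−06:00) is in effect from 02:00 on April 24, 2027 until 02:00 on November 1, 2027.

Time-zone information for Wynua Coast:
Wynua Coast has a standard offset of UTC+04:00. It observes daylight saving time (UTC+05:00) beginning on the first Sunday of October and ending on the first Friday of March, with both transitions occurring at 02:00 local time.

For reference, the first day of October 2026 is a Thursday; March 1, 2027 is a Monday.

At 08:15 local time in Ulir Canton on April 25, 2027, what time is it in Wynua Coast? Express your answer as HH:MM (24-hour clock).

Daylight saving runs 24 April – 1 November; April 25, 2027 is inside that window, so Ulir Canton is at UTC−06:00.
08:15 Ulir Canton + 6h = 14:15 UTC.
1 October 2026 is a Thursday, so the first Sunday is October 4.
1 March 2027 is a Monday, so the first Friday is March 5.
At the standard offset (UTC+04:00), 14:15 UTC + 4h = 18:15 Wynua Coast standard time.
Daylight saving runs 4 October 2026 – 5 March 2027; the standard-time date in Wynua Coast, April 25, 2027, is outside that window, so Wynua Coast is on standard time at UTC+04:00.
14:15 UTC + 4h = 18:15 Wynua Coast.

18:15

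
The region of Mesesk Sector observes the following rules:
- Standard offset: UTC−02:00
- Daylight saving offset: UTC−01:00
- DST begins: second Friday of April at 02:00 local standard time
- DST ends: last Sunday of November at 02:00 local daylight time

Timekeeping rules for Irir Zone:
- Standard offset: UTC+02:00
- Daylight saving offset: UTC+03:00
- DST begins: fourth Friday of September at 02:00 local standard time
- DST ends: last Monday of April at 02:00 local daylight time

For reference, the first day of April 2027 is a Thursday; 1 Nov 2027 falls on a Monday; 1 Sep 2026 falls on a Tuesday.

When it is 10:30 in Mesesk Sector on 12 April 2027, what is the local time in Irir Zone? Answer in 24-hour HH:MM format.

1 April 2027 is a Thursday, so the first Friday is April 2 and the second is April 9.
1 November 2027 is a Monday, so Sundays fall on 7, 14, 21, 28; the last is November 28.
12 April 2027 falls between 9 April and 28 November, so daylight saving is in effect and Mesesk Sector is at UTC−01:00.
10:30 Mesesk Sector + 1h = 11:30 UTC.
1 September 2026 is a Tuesday, so the first Friday is September 4 and the fourth is September 25.
1 April 2027 is a Thursday, so Mondays fall on 5, 12, 19, 26; the last is April 26.
At the standard offset (UTC+02:00), 11:30 UTC + 2h = 13:30 Irir Zone standard time.
Daylight saving runs 25 September 2026 – 26 April 2027; the standard-time date in Irir Zone, 12 April 2027, is inside that window, so Irir Zone is at UTC+03:00.
11:30 UTC + 3h = 14:30 Irir Zone.

14:30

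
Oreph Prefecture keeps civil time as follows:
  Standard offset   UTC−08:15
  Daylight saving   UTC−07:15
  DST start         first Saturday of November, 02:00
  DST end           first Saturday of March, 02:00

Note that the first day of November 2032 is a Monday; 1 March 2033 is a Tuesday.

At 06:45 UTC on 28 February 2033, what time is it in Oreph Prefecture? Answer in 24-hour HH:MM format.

23:30

1 November 2032 is a Monday, so the first Saturday is November 6.
1 March 2033 is a Tuesday, so the first Saturday is March 5.
At the standard offset (UTC−08:15), 06:45 UTC − 8h15m = 22:30 Oreph Prefecture standard time (rolling into the previous day, 27 February 2033).
The standard-time date in Oreph Prefecture, 27 February 2033, lies within the daylight-saving period (6 November 2032 – 5 March 2033), so Oreph Prefecture is on daylight time, UTC−07:15.
06:45 UTC − 7h15m = 23:30 local (rolling into the previous day, 27 February 2033).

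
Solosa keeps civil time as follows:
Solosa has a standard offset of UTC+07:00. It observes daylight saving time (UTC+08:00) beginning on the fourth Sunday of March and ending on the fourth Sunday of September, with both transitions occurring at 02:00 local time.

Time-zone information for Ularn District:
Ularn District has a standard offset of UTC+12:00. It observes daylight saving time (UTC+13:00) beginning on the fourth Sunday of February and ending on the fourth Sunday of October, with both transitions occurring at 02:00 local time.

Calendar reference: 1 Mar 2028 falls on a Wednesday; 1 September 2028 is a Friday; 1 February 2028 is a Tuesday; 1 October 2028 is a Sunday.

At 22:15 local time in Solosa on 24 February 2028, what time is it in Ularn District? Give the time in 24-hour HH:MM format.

1 March 2028 is a Wednesday, so the first Sunday is March 5 and the fourth is March 26.
1 September 2028 is a Friday, so the first Sunday is September 3 and the fourth is September 24.
24 February 2028 is outside the daylight-saving period (26 March – 24 September), so Solosa is on standard time, UTC+07:00.
22:15 Solosa − 7h = 15:15 UTC.
1 February 2028 is a Tuesday, so the first Sunday is February 6 and the fourth is February 27.
1 October 2028 is a Sunday, so the first Sunday is October 1 and the fourth is October 22.
At the standard offset (UTC+12:00), 15:15 UTC + 12h = 03:15 Ularn District standard time (rolling into the next day, 25 February 2028).
Daylight saving runs 27 February – 22 October; the standard-time date in Ularn District, 25 February 2028, is outside that window, so Ularn District is on standard time at UTC+12:00.
15:15 UTC + 12h = 03:15 Ularn District (rolling into the next day, 25 February 2028).

03:15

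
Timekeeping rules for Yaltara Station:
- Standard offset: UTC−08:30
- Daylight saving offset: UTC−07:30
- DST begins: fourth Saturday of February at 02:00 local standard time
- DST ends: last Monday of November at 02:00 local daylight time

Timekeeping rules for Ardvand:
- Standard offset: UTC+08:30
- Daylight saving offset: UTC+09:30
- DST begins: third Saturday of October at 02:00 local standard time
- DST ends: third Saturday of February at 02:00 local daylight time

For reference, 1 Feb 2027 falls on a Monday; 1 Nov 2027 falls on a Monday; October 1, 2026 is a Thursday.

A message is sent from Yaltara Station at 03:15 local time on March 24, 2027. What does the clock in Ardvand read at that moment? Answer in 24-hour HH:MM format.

1 February 2027 is a Monday, so the first Saturday is February 6 and the fourth is February 27.
1 November 2027 is a Monday, so Mondays fall on 1, 8, 15, 22, 29; the last is November 29.
March 24, 2027 falls between 27 February and 29 November, so daylight saving is in effect and Yaltara Station is at UTC−07:30.
03:15 Yaltara Station + 7h30m = 10:45 UTC.
1 October 2026 is a Thursday, so the first Saturday is October 3 and the third is October 17.
1 February 2027 is a Monday, so the first Saturday is February 6 and the third is February 20.
At the standard offset (UTC+08:30), 10:45 UTC + 8h30m = 19:15 Ardvand standard time.
The standard-time date in Ardvand, March 24, 2027, is outside the daylight-saving period (17 October 2026 – 20 February 2027), so Ardvand is on standard time, UTC+08:30.
10:45 UTC + 8h30m = 19:15 Ardvand.

19:15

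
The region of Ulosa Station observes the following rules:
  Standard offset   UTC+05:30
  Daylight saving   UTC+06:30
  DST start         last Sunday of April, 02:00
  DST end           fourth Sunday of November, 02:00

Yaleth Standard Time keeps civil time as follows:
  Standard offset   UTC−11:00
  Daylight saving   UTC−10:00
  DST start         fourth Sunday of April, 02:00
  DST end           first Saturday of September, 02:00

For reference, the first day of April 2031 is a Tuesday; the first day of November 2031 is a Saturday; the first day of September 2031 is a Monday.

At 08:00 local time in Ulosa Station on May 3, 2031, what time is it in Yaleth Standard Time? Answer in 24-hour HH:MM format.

15:30

1 April 2031 is a Tuesday, so Sundays fall on 6, 13, 20, 27; the last is April 27.
1 November 2031 is a Saturday, so the first Sunday is November 2 and the fourth is November 23.
May 3, 2031 lies within the daylight-saving period (27 April – 23 November), so Ulosa Station is on daylight time, UTC+06:30.
08:00 Ulosa Station − 6h30m = 01:30 UTC.
1 April 2031 is a Tuesday, so the first Sunday is April 6 and the fourth is April 27.
1 September 2031 is a Monday, so the first Saturday is September 6.
At the standard offset (UTC−11:00), 01:30 UTC − 11h = 14:30 Yaleth Standard Time standard time (rolling into the previous day, 2 May 2031).
Daylight saving runs 27 April – 6 September; the standard-time date in Yaleth Standard Time, May 2, 2031, is inside that window, so Yaleth Standard Time is at UTC−10:00.
01:30 UTC − 10h = 15:30 Yaleth Standard Time (rolling into the previous day, 2 May 2031).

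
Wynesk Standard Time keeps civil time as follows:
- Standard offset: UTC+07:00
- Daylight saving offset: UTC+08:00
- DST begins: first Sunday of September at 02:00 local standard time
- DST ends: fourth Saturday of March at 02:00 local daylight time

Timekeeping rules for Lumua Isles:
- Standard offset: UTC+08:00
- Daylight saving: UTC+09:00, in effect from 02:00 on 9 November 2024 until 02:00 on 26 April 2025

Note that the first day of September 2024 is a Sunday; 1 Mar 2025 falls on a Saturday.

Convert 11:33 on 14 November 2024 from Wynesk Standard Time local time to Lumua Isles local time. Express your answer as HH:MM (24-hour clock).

1 September 2024 is a Sunday, so the first Sunday is September 1.
1 March 2025 is a Saturday, so the first Saturday is March 1 and the fourth is March 22.
14 November 2024 lies within the daylight-saving period (1 September 2024 – 22 March 2025), so Wynesk Standard Time is on daylight time, UTC+08:00.
11:33 Wynesk Standard Time − 8h = 03:33 UTC.
At the standard offset (UTC+08:00), 03:33 UTC + 8h = 11:33 Lumua Isles standard time.
The standard-time date in Lumua Isles, 14 November 2024, falls between 9 November 2024 and 26 April 2025, so daylight saving is in effect and Lumua Isles is at UTC+09:00.
03:33 UTC + 9h = 12:33 Lumua Isles.

12:33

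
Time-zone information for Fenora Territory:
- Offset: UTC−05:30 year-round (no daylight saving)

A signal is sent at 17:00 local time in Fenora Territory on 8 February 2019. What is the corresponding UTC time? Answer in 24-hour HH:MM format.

22:30

Fenora Territory stays on UTC−05:30 all year.
17:00 local + 5h30m = 22:30 UTC.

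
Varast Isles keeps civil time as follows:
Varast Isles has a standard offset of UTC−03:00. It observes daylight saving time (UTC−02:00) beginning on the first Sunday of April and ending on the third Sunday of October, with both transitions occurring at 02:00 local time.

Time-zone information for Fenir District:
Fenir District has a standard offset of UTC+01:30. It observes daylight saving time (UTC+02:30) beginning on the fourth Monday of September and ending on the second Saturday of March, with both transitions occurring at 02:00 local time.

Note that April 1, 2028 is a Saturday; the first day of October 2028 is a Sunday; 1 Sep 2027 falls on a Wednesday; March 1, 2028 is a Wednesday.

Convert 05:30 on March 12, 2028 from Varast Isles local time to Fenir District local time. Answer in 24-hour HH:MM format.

10:00

1 April 2028 is a Saturday, so the first Sunday is April 2.
1 October 2028 is a Sunday, so the first Sunday is October 1 and the third is October 15.
March 12, 2028 is outside the daylight-saving period (2 April – 15 October), so Varast Isles is on standard time, UTC−03:00.
05:30 Varast Isles + 3h = 08:30 UTC.
1 September 2027 is a Wednesday, so the first Monday is September 6 and the fourth is September 27.
1 March 2028 is a Wednesday, so the first Saturday is March 4 and the second is March 11.
At the standard offset (UTC+01:30), 08:30 UTC + 1h30m = 10:00 Fenir District standard time.
Daylight saving runs 27 September 2027 – 11 March 2028; the standard-time date in Fenir District, March 12, 2028, is outside that window, so Fenir District is on standard time at UTC+01:30.
08:30 UTC + 1h30m = 10:00 Fenir District.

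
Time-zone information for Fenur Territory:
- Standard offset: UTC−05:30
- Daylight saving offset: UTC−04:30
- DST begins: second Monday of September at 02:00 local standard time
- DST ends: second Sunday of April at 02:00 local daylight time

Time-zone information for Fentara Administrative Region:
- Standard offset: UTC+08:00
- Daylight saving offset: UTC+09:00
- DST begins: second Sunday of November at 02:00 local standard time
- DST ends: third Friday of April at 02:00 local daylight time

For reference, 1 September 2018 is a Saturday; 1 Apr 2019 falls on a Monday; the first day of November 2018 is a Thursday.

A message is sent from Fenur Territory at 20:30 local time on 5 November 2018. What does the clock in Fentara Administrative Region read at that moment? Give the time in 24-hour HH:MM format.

09:00

1 September 2018 is a Saturday, so the first Monday is September 3 and the second is September 10.
1 April 2019 is a Monday, so the first Sunday is April 7 and the second is April 14.
5 November 2018 falls between 10 September 2018 and 14 April 2019, so daylight saving is in effect and Fenur Territory is at UTC−04:30.
20:30 Fenur Territory + 4h30m = 01:00 UTC (rolling into the next day, 6 November 2018).
1 November 2018 is a Thursday, so the first Sunday is November 4 and the second is November 11.
1 April 2019 is a Monday, so the first Friday is April 5 and the third is April 19.
At the standard offset (UTC+08:00), 01:00 UTC + 8h = 09:00 Fentara Administrative Region standard time.
Daylight saving runs 11 November 2018 – 19 April 2019; the standard-time date in Fentara Administrative Region, 6 November 2018, is outside that window, so Fentara Administrative Region is on standard time at UTC+08:00.
01:00 UTC + 8h = 09:00 Fentara Administrative Region.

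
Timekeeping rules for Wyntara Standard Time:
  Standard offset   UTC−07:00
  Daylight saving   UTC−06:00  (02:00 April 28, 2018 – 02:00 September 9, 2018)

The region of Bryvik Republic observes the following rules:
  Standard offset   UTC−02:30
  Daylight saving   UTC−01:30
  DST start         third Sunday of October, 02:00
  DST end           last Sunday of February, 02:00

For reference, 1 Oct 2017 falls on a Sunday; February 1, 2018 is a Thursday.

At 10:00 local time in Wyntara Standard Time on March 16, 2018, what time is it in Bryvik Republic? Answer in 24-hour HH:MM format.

March 16, 2018 is outside the daylight-saving period (28 April – 9 September), so Wyntara Standard Time is on standard time, UTC−07:00.
10:00 Wyntara Standard Time + 7h = 17:00 UTC.
1 October 2017 is a Sunday, so the first Sunday is October 1 and the third is October 15.
1 February 2018 is a Thursday, so Sundays fall on 4, 11, 18, 25; the last is February 25.
At the standard offset (UTC−02:30), 17:00 UTC − 2h30m = 14:30 Bryvik Republic standard time.
The standard-time date in Bryvik Republic, March 16, 2018, is outside the daylight-saving period (15 October 2017 – 25 February 2018), so Bryvik Republic is on standard time, UTC−02:30.
17:00 UTC − 2h30m = 14:30 Bryvik Republic.

14:30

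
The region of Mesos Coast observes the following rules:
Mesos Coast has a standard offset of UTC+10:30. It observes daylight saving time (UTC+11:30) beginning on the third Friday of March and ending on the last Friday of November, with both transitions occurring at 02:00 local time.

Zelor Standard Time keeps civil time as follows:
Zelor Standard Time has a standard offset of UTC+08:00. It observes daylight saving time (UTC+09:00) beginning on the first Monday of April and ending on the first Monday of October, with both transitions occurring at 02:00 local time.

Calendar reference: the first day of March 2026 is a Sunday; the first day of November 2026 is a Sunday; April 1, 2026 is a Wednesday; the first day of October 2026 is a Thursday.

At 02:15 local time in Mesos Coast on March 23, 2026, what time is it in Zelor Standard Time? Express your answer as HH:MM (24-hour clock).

1 March 2026 is a Sunday, so the first Friday is March 6 and the third is March 20.
1 November 2026 is a Sunday, so Fridays fall on 6, 13, 20, 27; the last is November 27.
March 23, 2026 lies within the daylight-saving period (20 March – 27 November), so Mesos Coast is on daylight time, UTC+11:30.
02:15 Mesos Coast − 11h30m = 14:45 UTC (rolling into the previous day, 22 March 2026).
1 April 2026 is a Wednesday, so the first Monday is April 6.
1 October 2026 is a Thursday, so the first Monday is October 5.
At the standard offset (UTC+08:00), 14:45 UTC + 8h = 22:45 Zelor Standard Time standard time.
The standard-time date in Zelor Standard Time, March 22, 2026, is outside the daylight-saving period (6 April – 5 October), so Zelor Standard Time is on standard time, UTC+08:00.
14:45 UTC + 8h = 22:45 Zelor Standard Time.

22:45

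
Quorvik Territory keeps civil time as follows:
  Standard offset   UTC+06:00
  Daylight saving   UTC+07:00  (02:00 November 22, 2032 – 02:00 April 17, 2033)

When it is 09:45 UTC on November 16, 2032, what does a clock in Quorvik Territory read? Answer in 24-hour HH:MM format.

At the standard offset (UTC+06:00), 09:45 UTC + 6h = 15:45 Quorvik Territory standard time.
The standard-time date in Quorvik Territory, November 16, 2032, is outside the daylight-saving period (22 November 2032 – 17 April 2033), so Quorvik Territory is on standard time, UTC+06:00.
09:45 UTC + 6h = 15:45 local.

15:45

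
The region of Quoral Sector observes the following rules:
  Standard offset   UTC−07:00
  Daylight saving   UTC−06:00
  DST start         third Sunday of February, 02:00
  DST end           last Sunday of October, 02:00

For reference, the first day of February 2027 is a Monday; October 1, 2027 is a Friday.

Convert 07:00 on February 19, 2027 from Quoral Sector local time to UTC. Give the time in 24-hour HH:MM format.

14:00

1 February 2027 is a Monday, so the first Sunday is February 7 and the third is February 21.
1 October 2027 is a Friday, so Sundays fall on 3, 10, 17, 24, 31; the last is October 31.
Daylight saving runs 21 February – 31 October; February 19, 2027 is outside that window, so Quoral Sector is on standard time at UTC−07:00.
07:00 local + 7h = 14:00 UTC.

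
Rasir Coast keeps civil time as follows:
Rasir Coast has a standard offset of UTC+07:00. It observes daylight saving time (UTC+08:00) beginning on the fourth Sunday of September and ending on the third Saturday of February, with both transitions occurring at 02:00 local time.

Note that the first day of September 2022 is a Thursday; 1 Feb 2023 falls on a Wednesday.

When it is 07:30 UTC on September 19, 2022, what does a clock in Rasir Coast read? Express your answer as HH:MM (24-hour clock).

14:30

1 September 2022 is a Thursday, so the first Sunday is September 4 and the fourth is September 25.
1 February 2023 is a Wednesday, so the first Saturday is February 4 and the third is February 18.
At the standard offset (UTC+07:00), 07:30 UTC + 7h = 14:30 Rasir Coast standard time.
The standard-time date in Rasir Coast, September 19, 2022, does not fall between 25 September 2022 and 18 February 2023, so daylight saving is not in effect and Rasir Coast is at UTC+07:00.
07:30 UTC + 7h = 14:30 local.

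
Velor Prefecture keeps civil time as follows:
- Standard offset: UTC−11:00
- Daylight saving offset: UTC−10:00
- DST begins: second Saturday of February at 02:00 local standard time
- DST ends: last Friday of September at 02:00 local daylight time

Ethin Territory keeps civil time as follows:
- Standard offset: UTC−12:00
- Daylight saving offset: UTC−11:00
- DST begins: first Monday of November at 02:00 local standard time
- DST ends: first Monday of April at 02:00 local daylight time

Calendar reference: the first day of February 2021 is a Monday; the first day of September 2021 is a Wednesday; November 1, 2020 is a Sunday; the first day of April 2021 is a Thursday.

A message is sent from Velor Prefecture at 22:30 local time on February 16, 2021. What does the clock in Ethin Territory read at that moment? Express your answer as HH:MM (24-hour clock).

1 February 2021 is a Monday, so the first Saturday is February 6 and the second is February 13.
1 September 2021 is a Wednesday, so Fridays fall on 3, 10, 17, 24; the last is September 24.
Daylight saving runs 13 February – 24 September; February 16, 2021 is inside that window, so Velor Prefecture is at UTC−10:00.
22:30 Velor Prefecture + 10h = 08:30 UTC (rolling into the next day, 17 February 2021).
1 November 2020 is a Sunday, so the first Monday is November 2.
1 April 2021 is a Thursday, so the first Monday is April 5.
At the standard offset (UTC−12:00), 08:30 UTC − 12h = 20:30 Ethin Territory standard time (rolling into the previous day, 16 February 2021).
The standard-time date in Ethin Territory, February 16, 2021, falls between 2 November 2020 and 5 April 2021, so daylight saving is in effect and Ethin Territory is at UTC−11:00.
08:30 UTC − 11h = 21:30 Ethin Territory (rolling into the previous day, 16 February 2021).

21:30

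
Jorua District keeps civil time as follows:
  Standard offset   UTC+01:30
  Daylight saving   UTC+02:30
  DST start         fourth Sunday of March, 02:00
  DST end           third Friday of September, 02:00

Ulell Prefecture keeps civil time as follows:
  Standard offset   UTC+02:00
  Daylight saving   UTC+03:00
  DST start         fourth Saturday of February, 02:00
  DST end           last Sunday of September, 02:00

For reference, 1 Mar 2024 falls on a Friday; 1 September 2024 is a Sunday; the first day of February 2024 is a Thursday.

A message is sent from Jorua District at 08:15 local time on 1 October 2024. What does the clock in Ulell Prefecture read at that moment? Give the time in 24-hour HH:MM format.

1 March 2024 is a Friday, so the first Sunday is March 3 and the fourth is March 24.
1 September 2024 is a Sunday, so the first Friday is September 6 and the third is September 20.
Daylight saving runs 24 March – 20 September; 1 October 2024 is outside that window, so Jorua District is on standard time at UTC+01:30.
08:15 Jorua District − 1h30m = 06:45 UTC.
1 February 2024 is a Thursday, so the first Saturday is February 3 and the fourth is February 24.
1 September 2024 is a Sunday, so Sundays fall on 1, 8, 15, 22, 29; the last is September 29.
At the standard offset (UTC+02:00), 06:45 UTC + 2h = 08:45 Ulell Prefecture standard time.
The standard-time date in Ulell Prefecture, 1 October 2024, does not fall between 24 February and 29 September, so daylight saving is not in effect and Ulell Prefecture is at UTC+02:00.
06:45 UTC + 2h = 08:45 Ulell Prefecture.

08:45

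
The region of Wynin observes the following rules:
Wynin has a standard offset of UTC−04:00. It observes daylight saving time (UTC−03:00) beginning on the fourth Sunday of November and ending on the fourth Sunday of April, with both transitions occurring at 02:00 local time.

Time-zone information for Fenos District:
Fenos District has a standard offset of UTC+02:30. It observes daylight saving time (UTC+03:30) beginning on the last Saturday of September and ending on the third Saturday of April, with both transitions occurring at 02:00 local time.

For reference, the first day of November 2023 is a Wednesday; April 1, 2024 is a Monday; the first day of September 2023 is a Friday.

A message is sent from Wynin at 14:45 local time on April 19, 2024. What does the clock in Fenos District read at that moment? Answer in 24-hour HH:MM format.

21:15

1 November 2023 is a Wednesday, so the first Sunday is November 5 and the fourth is November 26.
1 April 2024 is a Monday, so the first Sunday is April 7 and the fourth is April 28.
April 19, 2024 lies within the daylight-saving period (26 November 2023 – 28 April 2024), so Wynin is on daylight time, UTC−03:00.
14:45 Wynin + 3h = 17:45 UTC.
1 September 2023 is a Friday, so Saturdays fall on 2, 9, 16, 23, 30; the last is September 30.
1 April 2024 is a Monday, so the first Saturday is April 6 and the third is April 20.
At the standard offset (UTC+02:30), 17:45 UTC + 2h30m = 20:15 Fenos District standard time.
The standard-time date in Fenos District, April 19, 2024, falls between 30 September 2023 and 20 April 2024, so daylight saving is in effect and Fenos District is at UTC+03:30.
17:45 UTC + 3h30m = 21:15 Fenos District.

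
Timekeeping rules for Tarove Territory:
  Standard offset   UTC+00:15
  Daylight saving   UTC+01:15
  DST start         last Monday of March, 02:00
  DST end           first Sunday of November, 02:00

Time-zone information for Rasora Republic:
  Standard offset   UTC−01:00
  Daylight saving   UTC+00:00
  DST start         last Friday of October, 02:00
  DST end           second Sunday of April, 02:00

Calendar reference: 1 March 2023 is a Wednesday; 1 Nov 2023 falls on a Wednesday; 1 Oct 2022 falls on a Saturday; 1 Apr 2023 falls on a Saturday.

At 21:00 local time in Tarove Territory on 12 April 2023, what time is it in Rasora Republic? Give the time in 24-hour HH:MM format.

1 March 2023 is a Wednesday, so Mondays fall on 6, 13, 20, 27; the last is March 27.
1 November 2023 is a Wednesday, so the first Sunday is November 5.
Daylight saving runs 27 March – 5 November; 12 April 2023 is inside that window, so Tarove Territory is at UTC+01:15.
21:00 Tarove Territory − 1h15m = 19:45 UTC.
1 October 2022 is a Saturday, so Fridays fall on 7, 14, 21, 28; the last is October 28.
1 April 2023 is a Saturday, so the first Sunday is April 2 and the second is April 9.
At the standard offset (UTC−01:00), 19:45 UTC − 1h = 18:45 Rasora Republic standard time.
The standard-time date in Rasora Republic, 12 April 2023, is outside the daylight-saving period (28 October 2022 – 9 April 2023), so Rasora Republic is on standard time, UTC−01:00.
19:45 UTC − 1h = 18:45 Rasora Republic.

18:45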